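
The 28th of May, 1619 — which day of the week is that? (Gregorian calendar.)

Doomsday rule: the anchor day for the 1600s is Tuesday. For year 19: 19÷12 = 1 r 7, and 7÷4 = 1, so 1+7+1 = 9.
Tuesday + 9 ≡ Thursday — that's 1619's doomsday.
In May the doomsday date is May 9.
May 28 is 19 days after May 9; 19 mod 7 = 5, so Thursday + 5 = Tuesday.

Tuesday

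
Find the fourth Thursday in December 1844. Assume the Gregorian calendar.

December 1, 1844 is a Sunday.
The first Thursday is therefore December 5 (4 days later).
The fourth Thursday is 5 + 3×7 = December 26.

December 26, 1844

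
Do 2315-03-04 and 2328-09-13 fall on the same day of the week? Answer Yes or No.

From Mar 4, 2315 to Sep 13, 2328 is 4942 days.
4942 mod 7 = 0, so they are the same weekday.
(Mar 4, 2315 is a Thursday; Sep 13, 2328 is a Thursday.)

Yes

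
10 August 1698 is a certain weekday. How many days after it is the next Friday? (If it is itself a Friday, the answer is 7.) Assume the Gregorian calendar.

5

Aug 10, 1698 is a Sunday.
From Sunday to the next Friday is 5 days.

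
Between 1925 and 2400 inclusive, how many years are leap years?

116

Multiples of 4 in [1925,2400]: 119.
Of those, multiples of 100: 5 (not leap unless ÷400).
Multiples of 400: 2.
Leap years = 119 − 5 + 2 = 116.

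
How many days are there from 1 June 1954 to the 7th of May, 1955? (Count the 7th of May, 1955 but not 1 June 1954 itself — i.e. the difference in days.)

Jun 1, 1954 → Jul 1, 1954: 30 days (June has 30).
Jul 1, 1954 → Aug 1, 1954: 31 days (July has 31).
Aug 1, 1954 → Sep 1, 1954: 31 days (August has 31).
Sep 1, 1954 → Oct 1, 1954: 30 days (September has 30).
Oct 1, 1954 → Nov 1, 1954: 31 days (October has 31).
Nov 1, 1954 → Dec 1, 1954: 30 days (November has 30).
Dec 1, 1954 → Jan 1, 1955: 31 days (December has 31).
Jan 1, 1955 → Feb 1, 1955: 31 days (January has 31).
Feb 1, 1955 → Mar 1, 1955: 28 days (February has 28).
Mar 1, 1955 → Apr 1, 1955: 31 days (March has 31).
Apr 1, 1955 → May 1, 1955: 30 days (April has 30).
May 1, 1955 → May 7, 1955: 6 days.
Total: 340 days.

340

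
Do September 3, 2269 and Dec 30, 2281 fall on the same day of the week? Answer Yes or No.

Yes

From Sep 3, 2269 to Dec 30, 2281 is 4501 days.
4501 mod 7 = 0, so they are the same weekday.
(Sep 3, 2269 is a Friday; Dec 30, 2281 is a Friday.)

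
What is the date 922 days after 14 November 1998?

+365 (one year) → Nov 14, 1999 (557 left).
+366 (one year; includes Feb 29, 2000) → Nov 14, 2000 (191 left).
Nov has 30 days: +17 → Dec 1, 2000 (174 left).
Dec has 31 days: +31 → Jan 1, 2001 (143 left).
Jan has 31 days: +31 → Feb 1, 2001 (112 left).
Feb has 28 days: +28 → Mar 1, 2001 (84 left).
Mar has 31 days: +31 → Apr 1, 2001 (53 left).
Apr has 30 days: +30 → May 1, 2001 (23 left).
+23 → May 24, 2001.

May 24, 2001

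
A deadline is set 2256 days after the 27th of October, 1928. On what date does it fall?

+365 (one year) → Oct 27, 1929 (1891 left).
+365 (one year) → Oct 27, 1930 (1526 left).
+365 (one year) → Oct 27, 1931 (1161 left).
+366 (one year; includes Feb 29, 1932) → Oct 27, 1932 (795 left).
+365 (one year) → Oct 27, 1933 (430 left).
+365 (one year) → Oct 27, 1934 (65 left).
Oct has 31 days: +5 → Nov 1, 1934 (60 left).
Nov has 30 days: +30 → Dec 1, 1934 (30 left).
+30 → Dec 31, 1934.

December 31, 1934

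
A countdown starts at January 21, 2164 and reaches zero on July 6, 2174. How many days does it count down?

Jan 21, 2164 → Jan 21, 2165: 366 days (Feb 29, 2164 is in that span).
Jan 21, 2165 → Jan 21, 2166: 365 days.
Jan 21, 2166 → Jan 21, 2167: 365 days.
Jan 21, 2167 → Jan 21, 2168: 365 days.
Jan 21, 2168 → Jan 21, 2169: 366 days (Feb 29, 2168 is in that span).
Jan 21, 2169 → Jan 21, 2170: 365 days.
Jan 21, 2170 → Jan 21, 2171: 365 days.
Jan 21, 2171 → Jan 21, 2172: 365 days.
Jan 21, 2172 → Jan 21, 2173: 366 days (Feb 29, 2172 is in that span).
Jan 21, 2173 → Jan 21, 2174: 365 days.
Jan 21, 2174 → Feb 21, 2174: 31 days (January has 31).
Feb 21, 2174 → Mar 21, 2174: 28 days (February has 28).
Mar 21, 2174 → Apr 21, 2174: 31 days (March has 31).
Apr 21, 2174 → May 21, 2174: 30 days (April has 30).
May 21, 2174 → Jun 21, 2174: 31 days (May has 31).
Jun 21, 2174 → Jul 6, 2174: 15 days.
Total: 3819 days.

3819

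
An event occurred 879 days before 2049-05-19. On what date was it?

December 22, 2046

−365 (one year) → May 19, 2048 (514 left).
−366 (one year; includes Feb 29, 2048) → May 19, 2047 (148 left).
−19 → Apr 30, 2047 (end of Apr, 30 days; 129 left).
−30 → Mar 31, 2047 (end of Mar, 31 days; 99 left).
−31 → Feb 28, 2047 (end of Feb, 28 days; 68 left).
−28 → Jan 31, 2047 (end of Jan, 31 days; 40 left).
−31 → Dec 31, 2046 (end of Dec, 31 days; 9 left).
−9 → Dec 22, 2046.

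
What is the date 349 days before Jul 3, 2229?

July 19, 2228

−3 → Jun 30, 2229 (end of Jun, 30 days; 346 left).
−30 → May 31, 2229 (end of May, 31 days; 316 left).
−31 → Apr 30, 2229 (end of Apr, 30 days; 285 left).
−30 → Mar 31, 2229 (end of Mar, 31 days; 255 left).
−31 → Feb 28, 2229 (end of Feb, 28 days; 224 left).
−28 → Jan 31, 2229 (end of Jan, 31 days; 196 left).
−31 → Dec 31, 2228 (end of Dec, 31 days; 165 left).
−31 → Nov 30, 2228 (end of Nov, 30 days; 134 left).
−30 → Oct 31, 2228 (end of Oct, 31 days; 104 left).
−31 → Sep 30, 2228 (end of Sep, 30 days; 73 left).
−30 → Aug 31, 2228 (end of Aug, 31 days; 43 left).
−31 → Jul 31, 2228 (end of Jul, 31 days; 12 left).
−12 → Jul 19, 2228.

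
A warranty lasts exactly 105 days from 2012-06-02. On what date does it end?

September 15, 2012

Jun has 30 days: +29 → Jul 1, 2012 (76 left).
Jul has 31 days: +31 → Aug 1, 2012 (45 left).
Aug has 31 days: +31 → Sep 1, 2012 (14 left).
+14 → Sep 15, 2012.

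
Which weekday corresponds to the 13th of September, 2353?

Doomsday rule: the anchor day for the 2300s is Wednesday. For year 53: 53÷12 = 4 r 5, and 5÷4 = 1, so 4+5+1 = 10.
Wednesday + 10 ≡ Saturday — that's 2353's doomsday.
In September the doomsday date is Sep 5.
Sep 13 is 8 days after Sep 5; 8 mod 7 = 1, so Saturday + 1 = Sunday.

Sunday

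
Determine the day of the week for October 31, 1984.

Doomsday rule: the anchor day for the 1900s is Wednesday. For year 84: 84÷12 = 7 r 0, and 0÷4 = 0, so 7+0+0 = 7.
Wednesday + 7 ≡ Wednesday — that's 1984's doomsday.
In October the doomsday date is Oct 10.
Oct 31 is 21 days after Oct 10; 21 mod 7 = 0, so Wednesday + 0 = Wednesday.

Wednesday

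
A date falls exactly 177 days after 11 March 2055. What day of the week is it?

First find the weekday of Mar 11, 2055. Doomsday rule: the anchor day for the 2000s is Tuesday. For year 55: 55÷12 = 4 r 7, and 7÷4 = 1, so 4+7+1 = 12.
Tuesday + 12 ≡ Sunday — that's 2055's doomsday.
In March the doomsday date is Mar 14.
Mar 11 is 3 days before Mar 14; 3 mod 7 = 3, so Sunday − 3 = Thursday.
177 mod 7 = 2, so 177 days after a Thursday is Thursday + 2 = Saturday.

Saturday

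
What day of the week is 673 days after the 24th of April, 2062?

Apr 24, 2062 is a Monday.
673 mod 7 = 1, so 673 days after a Monday is Monday + 1 = Tuesday.

Tuesday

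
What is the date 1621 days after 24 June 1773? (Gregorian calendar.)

+365 (one year) → Jun 24, 1774 (1256 left).
+365 (one year) → Jun 24, 1775 (891 left).
+366 (one year; includes Feb 29, 1776) → Jun 24, 1776 (525 left).
+365 (one year) → Jun 24, 1777 (160 left).
Jun has 30 days: +7 → Jul 1, 1777 (153 left).
Jul has 31 days: +31 → Aug 1, 1777 (122 left).
Aug has 31 days: +31 → Sep 1, 1777 (91 left).
Sep has 30 days: +30 → Oct 1, 1777 (61 left).
Oct has 31 days: +31 → Nov 1, 1777 (30 left).
Nov has 30 days: +30 → Dec 1, 1777 (0 left).

December 1, 1777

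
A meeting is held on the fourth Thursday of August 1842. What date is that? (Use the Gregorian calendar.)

August 25, 1842

August 1, 1842 is a Monday.
The first Thursday is therefore August 4 (3 days later).
The fourth Thursday is 4 + 3×7 = August 25.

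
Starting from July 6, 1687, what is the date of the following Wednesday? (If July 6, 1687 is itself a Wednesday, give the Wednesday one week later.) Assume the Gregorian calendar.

July 9, 1687

Jul 6, 1687 is a Sunday.
From Sunday to the next Wednesday is 3 days.
Jul 6, 1687 + 3 = Jul 9, 1687.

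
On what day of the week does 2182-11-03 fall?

Sunday

Doomsday rule: the anchor day for the 2100s is Sunday. For year 82: 82÷12 = 6 r 10, and 10÷4 = 2, so 6+10+2 = 18.
Sunday + 18 ≡ Thursday — that's 2182's doomsday.
In November the doomsday date is Nov 7.
Nov 3 is 4 days before Nov 7; 4 mod 7 = 4, so Thursday − 4 = Sunday.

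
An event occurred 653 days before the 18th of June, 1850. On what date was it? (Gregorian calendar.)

−365 (one year) → Jun 18, 1849 (288 left).
−18 → May 31, 1849 (end of May, 31 days; 270 left).
−31 → Apr 30, 1849 (end of Apr, 30 days; 239 left).
−30 → Mar 31, 1849 (end of Mar, 31 days; 209 left).
−31 → Feb 28, 1849 (end of Feb, 28 days; 178 left).
−28 → Jan 31, 1849 (end of Jan, 31 days; 150 left).
−31 → Dec 31, 1848 (end of Dec, 31 days; 119 left).
−31 → Nov 30, 1848 (end of Nov, 30 days; 88 left).
−30 → Oct 31, 1848 (end of Oct, 31 days; 58 left).
−31 → Sep 30, 1848 (end of Sep, 30 days; 27 left).
−27 → Sep 3, 1848.

September 3, 1848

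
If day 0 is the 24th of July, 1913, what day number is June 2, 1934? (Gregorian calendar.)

Jul 24, 1913 → Jul 24, 1914: 365 days.
Jul 24, 1914 → Jul 24, 1915: 365 days.
Jul 24, 1915 → Jul 24, 1916: 366 days (Feb 29, 1916 is in that span).
Jul 24, 1916 → Jul 24, 1917: 365 days.
Jul 24, 1917 → Jul 24, 1918: 365 days.
Jul 24, 1918 → Jul 24, 1919: 365 days.
Jul 24, 1919 → Jul 24, 1920: 366 days (Feb 29, 1920 is in that span).
Jul 24, 1920 → Jul 24, 1921: 365 days.
Jul 24, 1921 → Jul 24, 1922: 365 days.
Jul 24, 1922 → Jul 24, 1923: 365 days.
Jul 24, 1923 → Jul 24, 1924: 366 days (Feb 29, 1924 is in that span).
Jul 24, 1924 → Jul 24, 1925: 365 days.
Jul 24, 1925 → Jul 24, 1926: 365 days.
Jul 24, 1926 → Jul 24, 1927: 365 days.
Jul 24, 1927 → Jul 24, 1928: 366 days (Feb 29, 1928 is in that span).
Jul 24, 1928 → Jul 24, 1929: 365 days.
Jul 24, 1929 → Jul 24, 1930: 365 days.
Jul 24, 1930 → Jul 24, 1931: 365 days.
Jul 24, 1931 → Jul 24, 1932: 366 days (Feb 29, 1932 is in that span).
Jul 24, 1932 → Jul 24, 1933: 365 days.
Jul 24, 1933 → Aug 24, 1933: 31 days (July has 31).
Aug 24, 1933 → Sep 24, 1933: 31 days (August has 31).
Sep 24, 1933 → Oct 24, 1933: 30 days (September has 30).
Oct 24, 1933 → Nov 24, 1933: 31 days (October has 31).
Nov 24, 1933 → Dec 24, 1933: 30 days (November has 30).
Dec 24, 1933 → Jan 24, 1934: 31 days (December has 31).
Jan 24, 1934 → Feb 24, 1934: 31 days (January has 31).
Feb 24, 1934 → Mar 24, 1934: 28 days (February has 28).
Mar 24, 1934 → Apr 24, 1934: 31 days (March has 31).
Apr 24, 1934 → May 24, 1934: 30 days (April has 30).
May 24, 1934 → Jun 2, 1934: 9 days.
Total: 7618 days.

7618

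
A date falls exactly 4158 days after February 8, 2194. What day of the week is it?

Saturday

Feb 8, 2194 is a Saturday.
4158 mod 7 = 0, so 4158 days after a Saturday is Saturday + 0 = Saturday.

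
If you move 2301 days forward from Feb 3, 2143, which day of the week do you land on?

Friday

First find the weekday of Feb 3, 2143. Doomsday rule: the anchor day for the 2100s is Sunday. For year 43: 43÷12 = 3 r 7, and 7÷4 = 1, so 3+7+1 = 11.
Sunday + 11 ≡ Thursday — that's 2143's doomsday.
In February the doomsday date is Feb 28 (2143 is not a leap year).
Feb 3 is 25 days before Feb 28; 25 mod 7 = 4, so Thursday − 4 = Sunday.
2301 mod 7 = 5, so 2301 days after a Sunday is Sunday + 5 = Friday.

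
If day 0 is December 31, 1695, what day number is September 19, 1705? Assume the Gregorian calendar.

Dec 31, 1695 → Dec 31, 1696: 366 days (Feb 29, 1696 is in that span).
Dec 31, 1696 → Dec 31, 1697: 365 days.
Dec 31, 1697 → Dec 31, 1698: 365 days.
Dec 31, 1698 → Dec 31, 1699: 365 days.
Dec 31, 1699 → Dec 31, 1700: 365 days.
Dec 31, 1700 → Dec 31, 1701: 365 days.
Dec 31, 1701 → Dec 31, 1702: 365 days.
Dec 31, 1702 → Dec 31, 1703: 365 days.
Dec 31, 1703 → Dec 31, 1704: 366 days (Feb 29, 1704 is in that span).
Dec 31, 1704 → Jan 31, 1705: 31 days (December has 31).
Jan 31, 1705 → Feb 28, 1705: 28 days (January has 31).
Feb 28, 1705 → Mar 28, 1705: 28 days (February has 28).
Mar 28, 1705 → Apr 28, 1705: 31 days (March has 31).
Apr 28, 1705 → May 28, 1705: 30 days (April has 30).
May 28, 1705 → Jun 28, 1705: 31 days (May has 31).
Jun 28, 1705 → Jul 28, 1705: 30 days (June has 30).
Jul 28, 1705 → Aug 28, 1705: 31 days (July has 31).
Aug 28, 1705 → Sep 19, 1705: 22 days.
Total: 3549 days.

3549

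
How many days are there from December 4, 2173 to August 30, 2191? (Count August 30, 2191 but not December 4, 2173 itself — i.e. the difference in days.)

6478

Dec 4, 2173 → Dec 4, 2174: 365 days.
Dec 4, 2174 → Dec 4, 2175: 365 days.
Dec 4, 2175 → Dec 4, 2176: 366 days (Feb 29, 2176 is in that span).
Dec 4, 2176 → Dec 4, 2177: 365 days.
Dec 4, 2177 → Dec 4, 2178: 365 days.
Dec 4, 2178 → Dec 4, 2179: 365 days.
Dec 4, 2179 → Dec 4, 2180: 366 days (Feb 29, 2180 is in that span).
Dec 4, 2180 → Dec 4, 2181: 365 days.
Dec 4, 2181 → Dec 4, 2182: 365 days.
Dec 4, 2182 → Dec 4, 2183: 365 days.
Dec 4, 2183 → Dec 4, 2184: 366 days (Feb 29, 2184 is in that span).
Dec 4, 2184 → Dec 4, 2185: 365 days.
Dec 4, 2185 → Dec 4, 2186: 365 days.
Dec 4, 2186 → Dec 4, 2187: 365 days.
Dec 4, 2187 → Dec 4, 2188: 366 days (Feb 29, 2188 is in that span).
Dec 4, 2188 → Dec 4, 2189: 365 days.
Dec 4, 2189 → Dec 4, 2190: 365 days.
Dec 4, 2190 → Jan 4, 2191: 31 days (December has 31).
Jan 4, 2191 → Feb 4, 2191: 31 days (January has 31).
Feb 4, 2191 → Mar 4, 2191: 28 days (February has 28).
Mar 4, 2191 → Apr 4, 2191: 31 days (March has 31).
Apr 4, 2191 → May 4, 2191: 30 days (April has 30).
May 4, 2191 → Jun 4, 2191: 31 days (May has 31).
Jun 4, 2191 → Jul 4, 2191: 30 days (June has 30).
Jul 4, 2191 → Aug 4, 2191: 31 days (July has 31).
Aug 4, 2191 → Aug 30, 2191: 26 days.
Total: 6478 days.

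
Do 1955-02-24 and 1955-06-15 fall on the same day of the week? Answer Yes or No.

No

From Feb 24, 1955 to Jun 15, 1955 is 111 days.
111 mod 7 = 6, so they are different weekdays.
(Feb 24, 1955 is a Thursday; Jun 15, 1955 is a Wednesday.)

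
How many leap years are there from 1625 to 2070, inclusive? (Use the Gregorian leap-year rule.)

Multiples of 4 in [1625,2070]: 111.
Of those, multiples of 100: 4 (not leap unless ÷400).
Multiples of 400: 1.
Leap years = 111 − 4 + 1 = 108.

108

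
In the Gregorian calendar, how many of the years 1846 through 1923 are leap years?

Multiples of 4 in [1846,1923]: 19.
Of those, multiples of 100: 1 (not leap unless ÷400).
Multiples of 400: 0.
Leap years = 19 − 1 + 0 = 18.

18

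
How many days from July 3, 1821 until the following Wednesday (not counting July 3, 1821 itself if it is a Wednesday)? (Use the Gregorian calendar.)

Jul 3, 1821 is a Tuesday.
From Tuesday to the next Wednesday is 1 day.

1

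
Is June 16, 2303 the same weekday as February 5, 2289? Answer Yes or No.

Yes

From Feb 5, 2289 to Jun 16, 2303 is 5243 days.
5243 mod 7 = 0, so they are the same weekday.
(Feb 5, 2289 is a Tuesday; Jun 16, 2303 is a Tuesday.)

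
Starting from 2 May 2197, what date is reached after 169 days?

October 18, 2197

May has 31 days: +30 → Jun 1, 2197 (139 left).
Jun has 30 days: +30 → Jul 1, 2197 (109 left).
Jul has 31 days: +31 → Aug 1, 2197 (78 left).
Aug has 31 days: +31 → Sep 1, 2197 (47 left).
Sep has 30 days: +30 → Oct 1, 2197 (17 left).
+17 → Oct 18, 2197.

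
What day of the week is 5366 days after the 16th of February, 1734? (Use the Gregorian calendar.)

First find the weekday of Feb 16, 1734. Doomsday rule: the anchor day for the 1700s is Sunday. For year 34: 34÷12 = 2 r 10, and 10÷4 = 2, so 2+10+2 = 14.
Sunday + 14 ≡ Sunday — that's 1734's doomsday.
In February the doomsday date is Feb 28 (1734 is not a leap year).
Feb 16 is 12 days before Feb 28; 12 mod 7 = 5, so Sunday − 5 = Tuesday.
5366 mod 7 = 4, so 5366 days after a Tuesday is Tuesday + 4 = Saturday.

Saturday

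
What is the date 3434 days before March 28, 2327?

November 1, 2317

−365 (one year) → Mar 28, 2326 (3069 left).
−365 (one year) → Mar 28, 2325 (2704 left).
−365 (one year) → Mar 28, 2324 (2339 left).
−366 (one year; includes Feb 29, 2324) → Mar 28, 2323 (1973 left).
−365 (one year) → Mar 28, 2322 (1608 left).
−365 (one year) → Mar 28, 2321 (1243 left).
−365 (one year) → Mar 28, 2320 (878 left).
−366 (one year; includes Feb 29, 2320) → Mar 28, 2319 (512 left).
−365 (one year) → Mar 28, 2318 (147 left).
−28 → Feb 28, 2318 (end of Feb, 28 days; 119 left).
−28 → Jan 31, 2318 (end of Jan, 31 days; 91 left).
−31 → Dec 31, 2317 (end of Dec, 31 days; 60 left).
−31 → Nov 30, 2317 (end of Nov, 30 days; 29 left).
−29 → Nov 1, 2317.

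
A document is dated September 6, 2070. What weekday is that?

January 1, 2070 is a Wednesday.
Jan 1, 2070 → Feb 1, 2070: 31 days (January has 31).
Feb 1, 2070 → Mar 1, 2070: 28 days (February has 28).
Mar 1, 2070 → Apr 1, 2070: 31 days (March has 31).
Apr 1, 2070 → May 1, 2070: 30 days (April has 30).
May 1, 2070 → Jun 1, 2070: 31 days (May has 31).
Jun 1, 2070 → Jul 1, 2070: 30 days (June has 30).
Jul 1, 2070 → Aug 1, 2070: 31 days (July has 31).
Aug 1, 2070 → Sep 1, 2070: 31 days (August has 31).
Sep 1, 2070 → Sep 6, 2070: 5 days.
Total: 248 days.
248 mod 7 = 3, so Wednesday + 3 = Saturday.

Saturday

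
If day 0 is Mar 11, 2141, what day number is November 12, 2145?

1707

Mar 11, 2141 → Mar 11, 2142: 365 days.
Mar 11, 2142 → Mar 11, 2143: 365 days.
Mar 11, 2143 → Mar 11, 2144: 366 days (Feb 29, 2144 is in that span).
Mar 11, 2144 → Mar 11, 2145: 365 days.
Mar 11, 2145 → Apr 11, 2145: 31 days (March has 31).
Apr 11, 2145 → May 11, 2145: 30 days (April has 30).
May 11, 2145 → Jun 11, 2145: 31 days (May has 31).
Jun 11, 2145 → Jul 11, 2145: 30 days (June has 30).
Jul 11, 2145 → Aug 11, 2145: 31 days (July has 31).
Aug 11, 2145 → Sep 11, 2145: 31 days (August has 31).
Sep 11, 2145 → Oct 11, 2145: 30 days (September has 30).
Oct 11, 2145 → Nov 11, 2145: 31 days (October has 31).
Nov 11, 2145 → Nov 12, 2145: 1 days.
Total: 1707 days.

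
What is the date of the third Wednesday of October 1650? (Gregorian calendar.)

October 19, 1650

October 1, 1650 is a Saturday.
The first Wednesday is therefore October 5 (4 days later).
The third Wednesday is 5 + 2×7 = October 19.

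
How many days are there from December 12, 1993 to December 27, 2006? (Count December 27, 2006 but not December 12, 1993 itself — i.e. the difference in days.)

Dec 12, 1993 → Dec 12, 1994: 365 days.
Dec 12, 1994 → Dec 12, 1995: 365 days.
Dec 12, 1995 → Dec 12, 1996: 366 days (Feb 29, 1996 is in that span).
Dec 12, 1996 → Dec 12, 1997: 365 days.
Dec 12, 1997 → Dec 12, 1998: 365 days.
Dec 12, 1998 → Dec 12, 1999: 365 days.
Dec 12, 1999 → Dec 12, 2000: 366 days (Feb 29, 2000 is in that span).
Dec 12, 2000 → Dec 12, 2001: 365 days.
Dec 12, 2001 → Dec 12, 2002: 365 days.
Dec 12, 2002 → Dec 12, 2003: 365 days.
Dec 12, 2003 → Dec 12, 2004: 366 days (Feb 29, 2004 is in that span).
Dec 12, 2004 → Dec 12, 2005: 365 days.
Dec 12, 2005 → Jan 12, 2006: 31 days (December has 31).
Jan 12, 2006 → Feb 12, 2006: 31 days (January has 31).
Feb 12, 2006 → Mar 12, 2006: 28 days (February has 28).
Mar 12, 2006 → Apr 12, 2006: 31 days (March has 31).
Apr 12, 2006 → May 12, 2006: 30 days (April has 30).
May 12, 2006 → Jun 12, 2006: 31 days (May has 31).
Jun 12, 2006 → Jul 12, 2006: 30 days (June has 30).
Jul 12, 2006 → Aug 12, 2006: 31 days (July has 31).
Aug 12, 2006 → Sep 12, 2006: 31 days (August has 31).
Sep 12, 2006 → Oct 12, 2006: 30 days (September has 30).
Oct 12, 2006 → Nov 12, 2006: 31 days (October has 31).
Nov 12, 2006 → Dec 12, 2006: 30 days (November has 30).
Dec 12, 2006 → Dec 27, 2006: 15 days.
Total: 4763 days.

4763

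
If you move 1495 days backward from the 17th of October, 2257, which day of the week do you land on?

First find the weekday of Oct 17, 2257. Doomsday rule: the anchor day for the 2200s is Friday. For year 57: 57÷12 = 4 r 9, and 9÷4 = 2, so 4+9+2 = 15.
Friday + 15 ≡ Saturday — that's 2257's doomsday.
In October the doomsday date is Oct 10.
Oct 17 is 7 days after Oct 10; 7 mod 7 = 0, so Saturday + 0 = Saturday.
1495 mod 7 = 4, so 1495 days before a Saturday is Saturday − 4 = Tuesday.

Tuesday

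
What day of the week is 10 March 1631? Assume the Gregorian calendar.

Monday

Doomsday rule: the anchor day for the 1600s is Tuesday. For year 31: 31÷12 = 2 r 7, and 7÷4 = 1, so 2+7+1 = 10.
Tuesday + 10 ≡ Friday — that's 1631's doomsday.
In March the doomsday date is Mar 14.
Mar 10 is 4 days before Mar 14; 4 mod 7 = 4, so Friday − 4 = Monday.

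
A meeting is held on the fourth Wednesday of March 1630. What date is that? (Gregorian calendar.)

March 27, 1630

March 1, 1630 is a Friday.
The first Wednesday is therefore March 6 (5 days later).
The fourth Wednesday is 6 + 3×7 = March 27.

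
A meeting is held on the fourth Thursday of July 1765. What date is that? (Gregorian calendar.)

July 25, 1765

July 1, 1765 is a Monday.
The first Thursday is therefore July 4 (3 days later).
The fourth Thursday is 4 + 3×7 = July 25.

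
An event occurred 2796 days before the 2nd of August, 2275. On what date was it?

December 6, 2267

−365 (one year) → Aug 2, 2274 (2431 left).
−365 (one year) → Aug 2, 2273 (2066 left).
−365 (one year) → Aug 2, 2272 (1701 left).
−366 (one year; includes Feb 29, 2272) → Aug 2, 2271 (1335 left).
−365 (one year) → Aug 2, 2270 (970 left).
−365 (one year) → Aug 2, 2269 (605 left).
−365 (one year) → Aug 2, 2268 (240 left).
−2 → Jul 31, 2268 (end of Jul, 31 days; 238 left).
−31 → Jun 30, 2268 (end of Jun, 30 days; 207 left).
−30 → May 31, 2268 (end of May, 31 days; 177 left).
−31 → Apr 30, 2268 (end of Apr, 30 days; 146 left).
−30 → Mar 31, 2268 (end of Mar, 31 days; 116 left).
−31 → Feb 29, 2268 (end of Feb, 29 days; 85 left).
−29 → Jan 31, 2268 (end of Jan, 31 days; 56 left).
−31 → Dec 31, 2267 (end of Dec, 31 days; 25 left).
−25 → Dec 6, 2267.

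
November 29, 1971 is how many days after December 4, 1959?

Dec 4, 1959 → Dec 4, 1960: 366 days (Feb 29, 1960 is in that span).
Dec 4, 1960 → Dec 4, 1961: 365 days.
Dec 4, 1961 → Dec 4, 1962: 365 days.
Dec 4, 1962 → Dec 4, 1963: 365 days.
Dec 4, 1963 → Dec 4, 1964: 366 days (Feb 29, 1964 is in that span).
Dec 4, 1964 → Dec 4, 1965: 365 days.
Dec 4, 1965 → Dec 4, 1966: 365 days.
Dec 4, 1966 → Dec 4, 1967: 365 days.
Dec 4, 1967 → Dec 4, 1968: 366 days (Feb 29, 1968 is in that span).
Dec 4, 1968 → Dec 4, 1969: 365 days.
Dec 4, 1969 → Dec 4, 1970: 365 days.
Dec 4, 1970 → Jan 4, 1971: 31 days (December has 31).
Jan 4, 1971 → Feb 4, 1971: 31 days (January has 31).
Feb 4, 1971 → Mar 4, 1971: 28 days (February has 28).
Mar 4, 1971 → Apr 4, 1971: 31 days (March has 31).
Apr 4, 1971 → May 4, 1971: 30 days (April has 30).
May 4, 1971 → Jun 4, 1971: 31 days (May has 31).
Jun 4, 1971 → Jul 4, 1971: 30 days (June has 30).
Jul 4, 1971 → Aug 4, 1971: 31 days (July has 31).
Aug 4, 1971 → Sep 4, 1971: 31 days (August has 31).
Sep 4, 1971 → Oct 4, 1971: 30 days (September has 30).
Oct 4, 1971 → Nov 4, 1971: 31 days (October has 31).
Nov 4, 1971 → Nov 29, 1971: 25 days.
Total: 4378 days.

4378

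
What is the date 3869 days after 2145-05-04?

December 7, 2155

+365 (one year) → May 4, 2146 (3504 left).
+365 (one year) → May 4, 2147 (3139 left).
+366 (one year; includes Feb 29, 2148) → May 4, 2148 (2773 left).
+365 (one year) → May 4, 2149 (2408 left).
+365 (one year) → May 4, 2150 (2043 left).
+365 (one year) → May 4, 2151 (1678 left).
+366 (one year; includes Feb 29, 2152) → May 4, 2152 (1312 left).
+365 (one year) → May 4, 2153 (947 left).
+365 (one year) → May 4, 2154 (582 left).
+365 (one year) → May 4, 2155 (217 left).
May has 31 days: +28 → Jun 1, 2155 (189 left).
Jun has 30 days: +30 → Jul 1, 2155 (159 left).
Jul has 31 days: +31 → Aug 1, 2155 (128 left).
Aug has 31 days: +31 → Sep 1, 2155 (97 left).
Sep has 30 days: +30 → Oct 1, 2155 (67 left).
Oct has 31 days: +31 → Nov 1, 2155 (36 left).
Nov has 30 days: +30 → Dec 1, 2155 (6 left).
+6 → Dec 7, 2155.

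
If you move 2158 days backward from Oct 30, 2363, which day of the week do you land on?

Monday

First find the weekday of Oct 30, 2363. Doomsday rule: the anchor day for the 2300s is Wednesday. For year 63: 63÷12 = 5 r 3, and 3÷4 = 0, so 5+3+0 = 8.
Wednesday + 8 ≡ Thursday — that's 2363's doomsday.
In October the doomsday date is Oct 10.
Oct 30 is 20 days after Oct 10; 20 mod 7 = 6, so Thursday + 6 = Wednesday.
2158 mod 7 = 2, so 2158 days before a Wednesday is Wednesday − 2 = Monday.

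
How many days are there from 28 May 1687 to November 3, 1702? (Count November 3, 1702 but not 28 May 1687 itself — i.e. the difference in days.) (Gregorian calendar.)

May 28, 1687 → May 28, 1688: 366 days (Feb 29, 1688 is in that span).
May 28, 1688 → May 28, 1689: 365 days.
May 28, 1689 → May 28, 1690: 365 days.
May 28, 1690 → May 28, 1691: 365 days.
May 28, 1691 → May 28, 1692: 366 days (Feb 29, 1692 is in that span).
May 28, 1692 → May 28, 1693: 365 days.
May 28, 1693 → May 28, 1694: 365 days.
May 28, 1694 → May 28, 1695: 365 days.
May 28, 1695 → May 28, 1696: 366 days (Feb 29, 1696 is in that span).
May 28, 1696 → May 28, 1697: 365 days.
May 28, 1697 → May 28, 1698: 365 days.
May 28, 1698 → May 28, 1699: 365 days.
May 28, 1699 → May 28, 1700: 365 days.
May 28, 1700 → May 28, 1701: 365 days.
May 28, 1701 → May 28, 1702: 365 days.
May 28, 1702 → Jun 28, 1702: 31 days (May has 31).
Jun 28, 1702 → Jul 28, 1702: 30 days (June has 30).
Jul 28, 1702 → Aug 28, 1702: 31 days (July has 31).
Aug 28, 1702 → Sep 28, 1702: 31 days (August has 31).
Sep 28, 1702 → Oct 28, 1702: 30 days (September has 30).
Oct 28, 1702 → Nov 3, 1702: 6 days.
Total: 5637 days.

5637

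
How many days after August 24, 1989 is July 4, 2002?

4697

Aug 24, 1989 → Aug 24, 1990: 365 days.
Aug 24, 1990 → Aug 24, 1991: 365 days.
Aug 24, 1991 → Aug 24, 1992: 366 days (Feb 29, 1992 is in that span).
Aug 24, 1992 → Aug 24, 1993: 365 days.
Aug 24, 1993 → Aug 24, 1994: 365 days.
Aug 24, 1994 → Aug 24, 1995: 365 days.
Aug 24, 1995 → Aug 24, 1996: 366 days (Feb 29, 1996 is in that span).
Aug 24, 1996 → Aug 24, 1997: 365 days.
Aug 24, 1997 → Aug 24, 1998: 365 days.
Aug 24, 1998 → Aug 24, 1999: 365 days.
Aug 24, 1999 → Aug 24, 2000: 366 days (Feb 29, 2000 is in that span).
Aug 24, 2000 → Aug 24, 2001: 365 days.
Aug 24, 2001 → Sep 24, 2001: 31 days (August has 31).
Sep 24, 2001 → Oct 24, 2001: 30 days (September has 30).
Oct 24, 2001 → Nov 24, 2001: 31 days (October has 31).
Nov 24, 2001 → Dec 24, 2001: 30 days (November has 30).
Dec 24, 2001 → Jan 24, 2002: 31 days (December has 31).
Jan 24, 2002 → Feb 24, 2002: 31 days (January has 31).
Feb 24, 2002 → Mar 24, 2002: 28 days (February has 28).
Mar 24, 2002 → Apr 24, 2002: 31 days (March has 31).
Apr 24, 2002 → May 24, 2002: 30 days (April has 30).
May 24, 2002 → Jun 24, 2002: 31 days (May has 31).
Jun 24, 2002 → Jul 4, 2002: 10 days.
Total: 4697 days.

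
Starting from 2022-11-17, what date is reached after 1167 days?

+365 (one year) → Nov 17, 2023 (802 left).
+366 (one year; includes Feb 29, 2024) → Nov 17, 2024 (436 left).
+365 (one year) → Nov 17, 2025 (71 left).
Nov has 30 days: +14 → Dec 1, 2025 (57 left).
Dec has 31 days: +31 → Jan 1, 2026 (26 left).
+26 → Jan 27, 2026.

January 27, 2026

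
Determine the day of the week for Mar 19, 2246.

Doomsday rule: the anchor day for the 2200s is Friday. For year 46: 46÷12 = 3 r 10, and 10÷4 = 2, so 3+10+2 = 15.
Friday + 15 ≡ Saturday — that's 2246's doomsday.
In March the doomsday date is Mar 14.
Mar 19 is 5 days after Mar 14; 5 mod 7 = 5, so Saturday + 5 = Thursday.

Thursday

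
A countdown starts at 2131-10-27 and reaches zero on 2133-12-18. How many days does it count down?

783

Oct 27, 2131 → Oct 27, 2132: 366 days (Feb 29, 2132 is in that span).
Oct 27, 2132 → Oct 27, 2133: 365 days.
Oct 27, 2133 → Nov 27, 2133: 31 days (October has 31).
Nov 27, 2133 → Dec 18, 2133: 21 days.
Total: 783 days.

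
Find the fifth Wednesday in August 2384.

August 29, 2384

August 1, 2384 is a Wednesday.
The first Wednesday is therefore August 1 (same day).
The fifth Wednesday is 1 + 4×7 = August 29.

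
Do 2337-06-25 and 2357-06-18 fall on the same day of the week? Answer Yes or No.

No

From Jun 25, 2337 to Jun 18, 2357 is 7298 days.
7298 mod 7 = 4, so they are different weekdays.
(Jun 25, 2337 is a Friday; Jun 18, 2357 is a Tuesday.)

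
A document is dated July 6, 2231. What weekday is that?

Wednesday

Doomsday rule: the anchor day for the 2200s is Friday. For year 31: 31÷12 = 2 r 7, and 7÷4 = 1, so 2+7+1 = 10.
Friday + 10 ≡ Monday — that's 2231's doomsday.
In July the doomsday date is Jul 11.
Jul 6 is 5 days before Jul 11; 5 mod 7 = 5, so Monday − 5 = Wednesday.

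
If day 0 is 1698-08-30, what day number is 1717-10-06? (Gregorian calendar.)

6976

Aug 30, 1698 → Aug 30, 1699: 365 days.
Aug 30, 1699 → Aug 30, 1700: 365 days.
Aug 30, 1700 → Aug 30, 1701: 365 days.
Aug 30, 1701 → Aug 30, 1702: 365 days.
Aug 30, 1702 → Aug 30, 1703: 365 days.
Aug 30, 1703 → Aug 30, 1704: 366 days (Feb 29, 1704 is in that span).
Aug 30, 1704 → Aug 30, 1705: 365 days.
Aug 30, 1705 → Aug 30, 1706: 365 days.
Aug 30, 1706 → Aug 30, 1707: 365 days.
Aug 30, 1707 → Aug 30, 1708: 366 days (Feb 29, 1708 is in that span).
Aug 30, 1708 → Aug 30, 1709: 365 days.
Aug 30, 1709 → Aug 30, 1710: 365 days.
Aug 30, 1710 → Aug 30, 1711: 365 days.
Aug 30, 1711 → Aug 30, 1712: 366 days (Feb 29, 1712 is in that span).
Aug 30, 1712 → Aug 30, 1713: 365 days.
Aug 30, 1713 → Aug 30, 1714: 365 days.
Aug 30, 1714 → Aug 30, 1715: 365 days.
Aug 30, 1715 → Aug 30, 1716: 366 days (Feb 29, 1716 is in that span).
Aug 30, 1716 → Aug 30, 1717: 365 days.
Aug 30, 1717 → Sep 30, 1717: 31 days (August has 31).
Sep 30, 1717 → Oct 6, 1717: 6 days.
Total: 6976 days.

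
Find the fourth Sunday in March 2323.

March 25, 2323

March 1, 2323 is a Thursday.
The first Sunday is therefore March 4 (3 days later).
The fourth Sunday is 4 + 3×7 = March 25.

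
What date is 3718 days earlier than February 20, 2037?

December 17, 2026

−366 (one year; includes Feb 29, 2036) → Feb 20, 2036 (3352 left).
−365 (one year) → Feb 20, 2035 (2987 left).
−365 (one year) → Feb 20, 2034 (2622 left).
−365 (one year) → Feb 20, 2033 (2257 left).
−366 (one year; includes Feb 29, 2032) → Feb 20, 2032 (1891 left).
−365 (one year) → Feb 20, 2031 (1526 left).
−365 (one year) → Feb 20, 2030 (1161 left).
−365 (one year) → Feb 20, 2029 (796 left).
−366 (one year; includes Feb 29, 2028) → Feb 20, 2028 (430 left).
−365 (one year) → Feb 20, 2027 (65 left).
−20 → Jan 31, 2027 (end of Jan, 31 days; 45 left).
−31 → Dec 31, 2026 (end of Dec, 31 days; 14 left).
−14 → Dec 17, 2026.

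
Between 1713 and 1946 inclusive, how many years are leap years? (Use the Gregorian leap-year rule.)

56

Multiples of 4 in [1713,1946]: 58.
Of those, multiples of 100: 2 (not leap unless ÷400).
Multiples of 400: 0.
Leap years = 58 − 2 + 0 = 56.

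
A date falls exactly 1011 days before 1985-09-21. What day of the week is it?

Wednesday

First find the weekday of Sep 21, 1985. Doomsday rule: the anchor day for the 1900s is Wednesday. For year 85: 85÷12 = 7 r 1, and 1÷4 = 0, so 7+1+0 = 8.
Wednesday + 8 ≡ Thursday — that's 1985's doomsday.
In September the doomsday date is Sep 5.
Sep 21 is 16 days after Sep 5; 16 mod 7 = 2, so Thursday + 2 = Saturday.
1011 mod 7 = 3, so 1011 days before a Saturday is Saturday − 3 = Wednesday.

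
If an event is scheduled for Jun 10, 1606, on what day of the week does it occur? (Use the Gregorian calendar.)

Saturday

Doomsday rule: the anchor day for the 1600s is Tuesday. For year 06: 6÷12 = 0 r 6, and 6÷4 = 1, so 0+6+1 = 7.
Tuesday + 7 ≡ Tuesday — that's 1606's doomsday.
In June the doomsday date is Jun 6.
Jun 10 is 4 days after Jun 6; 4 mod 7 = 4, so Tuesday + 4 = Saturday.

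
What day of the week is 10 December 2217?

Wednesday

Doomsday rule: the anchor day for the 2200s is Friday. For year 17: 17÷12 = 1 r 5, and 5÷4 = 1, so 1+5+1 = 7.
Friday + 7 ≡ Friday — that's 2217's doomsday.
In December the doomsday date is Dec 12.
Dec 10 is 2 days before Dec 12; 2 mod 7 = 2, so Friday − 2 = Wednesday.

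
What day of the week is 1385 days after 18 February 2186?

First find the weekday of Feb 18, 2186. Doomsday rule: the anchor day for the 2100s is Sunday. For year 86: 86÷12 = 7 r 2, and 2÷4 = 0, so 7+2+0 = 9.
Sunday + 9 ≡ Tuesday — that's 2186's doomsday.
In February the doomsday date is Feb 28 (2186 is not a leap year).
Feb 18 is 10 days before Feb 28; 10 mod 7 = 3, so Tuesday − 3 = Saturday.
1385 mod 7 = 6, so 1385 days after a Saturday is Saturday + 6 = Friday.

Friday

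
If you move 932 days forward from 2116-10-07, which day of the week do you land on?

Thursday

Oct 7, 2116 is a Wednesday.
932 mod 7 = 1, so 932 days after a Wednesday is Wednesday + 1 = Thursday.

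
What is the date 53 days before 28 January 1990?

−28 → Dec 31, 1989 (end of Dec, 31 days; 25 left).
−25 → Dec 6, 1989.

December 6, 1989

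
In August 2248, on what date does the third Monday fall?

August 1, 2248 is a Tuesday.
The first Monday is therefore August 7 (6 days later).
The third Monday is 7 + 2×7 = August 21.

August 21, 2248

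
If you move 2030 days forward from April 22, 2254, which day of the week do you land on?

Saturday

First find the weekday of Apr 22, 2254. Doomsday rule: the anchor day for the 2200s is Friday. For year 54: 54÷12 = 4 r 6, and 6÷4 = 1, so 4+6+1 = 11.
Friday + 11 ≡ Tuesday — that's 2254's doomsday.
In April the doomsday date is Apr 4.
Apr 22 is 18 days after Apr 4; 18 mod 7 = 4, so Tuesday + 4 = Saturday.
2030 mod 7 = 0, so 2030 days after a Saturday is Saturday + 0 = Saturday.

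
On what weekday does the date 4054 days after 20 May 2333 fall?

First find the weekday of May 20, 2333. Doomsday rule: the anchor day for the 2300s is Wednesday. For year 33: 33÷12 = 2 r 9, and 9÷4 = 2, so 2+9+2 = 13.
Wednesday + 13 ≡ Tuesday — that's 2333's doomsday.
In May the doomsday date is May 9.
May 20 is 11 days after May 9; 11 mod 7 = 4, so Tuesday + 4 = Saturday.
4054 mod 7 = 1, so 4054 days after a Saturday is Saturday + 1 = Sunday.

Sunday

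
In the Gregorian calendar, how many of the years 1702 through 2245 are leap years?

132

Multiples of 4 in [1702,2245]: 136.
Of those, multiples of 100: 5 (not leap unless ÷400).
Multiples of 400: 1.
Leap years = 136 − 5 + 1 = 132.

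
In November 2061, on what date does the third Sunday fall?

November 20, 2061

November 1, 2061 is a Tuesday.
The first Sunday is therefore November 6 (5 days later).
The third Sunday is 6 + 2×7 = November 20.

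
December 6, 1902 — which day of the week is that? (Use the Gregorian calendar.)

January 1, 1902 is a Wednesday.
Jan 1, 1902 → Feb 1, 1902: 31 days (January has 31).
Feb 1, 1902 → Mar 1, 1902: 28 days (February has 28).
Mar 1, 1902 → Apr 1, 1902: 31 days (March has 31).
Apr 1, 1902 → May 1, 1902: 30 days (April has 30).
May 1, 1902 → Jun 1, 1902: 31 days (May has 31).
Jun 1, 1902 → Jul 1, 1902: 30 days (June has 30).
Jul 1, 1902 → Aug 1, 1902: 31 days (July has 31).
Aug 1, 1902 → Sep 1, 1902: 31 days (August has 31).
Sep 1, 1902 → Oct 1, 1902: 30 days (September has 30).
Oct 1, 1902 → Nov 1, 1902: 31 days (October has 31).
Nov 1, 1902 → Dec 1, 1902: 30 days (November has 30).
Dec 1, 1902 → Dec 6, 1902: 5 days.
Total: 339 days.
339 mod 7 = 3, so Wednesday + 3 = Saturday.

Saturday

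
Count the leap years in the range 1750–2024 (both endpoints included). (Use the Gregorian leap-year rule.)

Multiples of 4 in [1750,2024]: 69.
Of those, multiples of 100: 3 (not leap unless ÷400).
Multiples of 400: 1.
Leap years = 69 − 3 + 1 = 67.

67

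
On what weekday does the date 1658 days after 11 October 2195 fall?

Saturday

Oct 11, 2195 is a Sunday.
1658 mod 7 = 6, so 1658 days after a Sunday is Sunday + 6 = Saturday.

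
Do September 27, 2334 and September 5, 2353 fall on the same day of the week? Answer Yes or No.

From Sep 27, 2334 to Sep 5, 2353 is 6918 days.
6918 mod 7 = 2, so they are different weekdays.
(Sep 27, 2334 is a Thursday; Sep 5, 2353 is a Saturday.)

No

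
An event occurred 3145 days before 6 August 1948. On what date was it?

−366 (one year; includes Feb 29, 1948) → Aug 6, 1947 (2779 left).
−365 (one year) → Aug 6, 1946 (2414 left).
−365 (one year) → Aug 6, 1945 (2049 left).
−365 (one year) → Aug 6, 1944 (1684 left).
−366 (one year; includes Feb 29, 1944) → Aug 6, 1943 (1318 left).
−365 (one year) → Aug 6, 1942 (953 left).
−365 (one year) → Aug 6, 1941 (588 left).
−365 (one year) → Aug 6, 1940 (223 left).
−6 → Jul 31, 1940 (end of Jul, 31 days; 217 left).
−31 → Jun 30, 1940 (end of Jun, 30 days; 186 left).
−30 → May 31, 1940 (end of May, 31 days; 156 left).
−31 → Apr 30, 1940 (end of Apr, 30 days; 125 left).
−30 → Mar 31, 1940 (end of Mar, 31 days; 95 left).
−31 → Feb 29, 1940 (end of Feb, 29 days; 64 left).
−29 → Jan 31, 1940 (end of Jan, 31 days; 35 left).
−31 → Dec 31, 1939 (end of Dec, 31 days; 4 left).
−4 → Dec 27, 1939.

December 27, 1939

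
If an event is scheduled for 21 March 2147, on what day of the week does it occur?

Doomsday rule: the anchor day for the 2100s is Sunday. For year 47: 47÷12 = 3 r 11, and 11÷4 = 2, so 3+11+2 = 16.
Sunday + 16 ≡ Tuesday — that's 2147's doomsday.
In March the doomsday date is Mar 14.
Mar 21 is 7 days after Mar 14; 7 mod 7 = 0, so Tuesday + 0 = Tuesday.

Tuesday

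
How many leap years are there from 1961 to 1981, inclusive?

5

Multiples of 4 in [1961,1981]: 5.
Of those, multiples of 100: 0 (not leap unless ÷400).
Multiples of 400: 0.
Leap years = 5 − 0 + 0 = 5.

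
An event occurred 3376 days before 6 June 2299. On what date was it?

−365 (one year) → Jun 6, 2298 (3011 left).
−365 (one year) → Jun 6, 2297 (2646 left).
−365 (one year) → Jun 6, 2296 (2281 left).
−366 (one year; includes Feb 29, 2296) → Jun 6, 2295 (1915 left).
−365 (one year) → Jun 6, 2294 (1550 left).
−365 (one year) → Jun 6, 2293 (1185 left).
−365 (one year) → Jun 6, 2292 (820 left).
−366 (one year; includes Feb 29, 2292) → Jun 6, 2291 (454 left).
−365 (one year) → Jun 6, 2290 (89 left).
−6 → May 31, 2290 (end of May, 31 days; 83 left).
−31 → Apr 30, 2290 (end of Apr, 30 days; 52 left).
−30 → Mar 31, 2290 (end of Mar, 31 days; 22 left).
−22 → Mar 9, 2290.

March 9, 2290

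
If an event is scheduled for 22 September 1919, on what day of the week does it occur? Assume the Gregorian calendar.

Doomsday rule: the anchor day for the 1900s is Wednesday. For year 19: 19÷12 = 1 r 7, and 7÷4 = 1, so 1+7+1 = 9.
Wednesday + 9 ≡ Friday — that's 1919's doomsday.
In September the doomsday date is Sep 5.
Sep 22 is 17 days after Sep 5; 17 mod 7 = 3, so Friday + 3 = Monday.

Monday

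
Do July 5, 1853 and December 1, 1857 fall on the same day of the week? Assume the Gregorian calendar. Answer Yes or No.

From Jul 5, 1853 to Dec 1, 1857 is 1610 days.
1610 mod 7 = 0, so they are the same weekday.
(Jul 5, 1853 is a Tuesday; Dec 1, 1857 is a Tuesday.)

Yes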